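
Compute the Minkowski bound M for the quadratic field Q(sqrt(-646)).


d = -646, d mod 4 = 2, so disc(K) = 4d = -2584; |disc(K)| = 2584
Imaginary quadratic field, so n = 2, s = r2 = 1, r1 = 0
M = (n!/n^n) * (4/pi)^s * sqrt(|disc(K)|) = (2!/2^2) * (4/pi)^1 * sqrt(2584)
= 0.5 * 1.273240 * 50.833060
= 32.3613

32.3613


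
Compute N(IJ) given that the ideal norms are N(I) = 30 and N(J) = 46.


N(IJ) = N(I) * N(J)
= 30 * 46
= 1380

1380


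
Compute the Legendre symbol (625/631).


p = 631 is prime, so compute (625/631) with the reciprocity algorithm (Jacobi-symbol steps: pull out 2s via (2/n), flip via reciprocity, reduce):
  reciprocity: (625/631) -> +(631/625)
  reduce: (6/625)
  pull out 2: (2/625) = +1  (since 625 mod 8 = 1)
  reciprocity: (3/625) -> +(625/3)
  reduce: (1/3)
  (1/3) = 1
Product of signs = 1
(625/631) = 1

1


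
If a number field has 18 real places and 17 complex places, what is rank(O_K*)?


By Dirichlet's unit theorem:
rank = r1 + r2 - 1
= 18 + 17 - 1
= 34

34


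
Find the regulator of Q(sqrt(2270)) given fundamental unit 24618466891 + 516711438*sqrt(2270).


epsilon = 24618466891 + 516711438*sqrt(2270)
= 4.9237e+10
R = ln(4.9237e+10)
= 24.6199

24.6199


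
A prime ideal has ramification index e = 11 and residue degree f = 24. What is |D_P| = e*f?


|D_P| = e * f
= 11 * 24
= 264

264


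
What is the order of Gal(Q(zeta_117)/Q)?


|Gal(Q(zeta_117)/Q)| = phi(117)
= 72

72


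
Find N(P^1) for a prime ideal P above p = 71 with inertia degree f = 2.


N(P^a) = p^(a*f)
= 71^(1*2)
= 71^2
= 5041

5041


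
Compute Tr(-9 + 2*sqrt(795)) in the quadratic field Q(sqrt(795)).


Tr(a + b*sqrt(d)) = (a + b*sqrt(d)) + (a - b*sqrt(d)) = 2a
= 2 * (-9)
= -18

-18


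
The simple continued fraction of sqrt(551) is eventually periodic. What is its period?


Run the CF algorithm for sqrt(551).
a_0 = floor(sqrt(551)) = 23; set m_0=0, q_0=1.
Recurrence: m' = q*a - m,  q' = (d - m'^2)/q,  a' = floor((a_0 + m')/q').
  step 1: m=23, q=22, a=2
  step 2: m=21, q=5, a=8
  step 3: m=19, q=38, a=1
  step 4: m=19, q=5, a=8
  step 5: m=21, q=22, a=2
  step 6: m=23, q=1, a=46
a_6 = 2*a_0 = 46, so the period closes here.
sqrt(551) = [23; 2, 8, 1, 8, 2, 46]
Period length = 6

6


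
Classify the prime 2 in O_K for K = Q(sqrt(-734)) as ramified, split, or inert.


K = Q(sqrt(-734)). Since d mod 4 = 2, disc(K) = -2936.
Check p | disc: -2936 mod 2 = 0.
p divides disc, so p ramifies: (p) = P^2 with e=2, f=1, g=1.
Therefore p is ramified.

ramified


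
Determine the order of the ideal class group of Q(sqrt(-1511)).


K = Q(sqrt(-1511)). d mod 4 = 1, so D = disc(K) = d = -1511
h(K) equals the number of primitive reduced positive-definite forms (a, b, c) = a*x^2 + b*x*y + c*y^2 with b^2 - 4ac = D,
where reduced means |b| <= a <= c, with b >= 0 whenever |b| = a or a = c, and primitive means gcd(a, b, c) = 1.
Reduced forces 3a^2 <= |D| = 1511, so 1 <= a <= 22; b must have the parity of D, and c = (b^2 - D)/(4a) must be an integer >= a.
Enumerate a = 1..22, b in [-a, a]:
  a=1: (1, 1, 378)  [1]
  a=2: (2, -1, 189), (2, 1, 189)  [2]
  a=3: (3, -1, 126), (3, 1, 126)  [2]
  a=4: (4, -3, 95), (4, 3, 95)  [2]
  a=5: (5, -3, 76), (5, 3, 76)  [2]
  a=6: (6, -5, 64), (6, -1, 63), (6, 1, 63), (6, 5, 64)  [4]
  a=7: (7, -1, 54), (7, 1, 54)  [2]
  a=8: (8, -5, 48), (8, 5, 48)  [2]
  a=9: (9, -1, 42), (9, 1, 42)  [2]
  a=10: (10, -7, 39), (10, -3, 38), (10, 3, 38), (10, 7, 39)  [4]
  a=11: none
  a=12: (12, -11, 34), (12, -5, 32), (12, 5, 32), (12, 11, 34)  [4]
  a=13: (13, -7, 30), (13, 7, 30)  [2]
  a=14: (14, -13, 30), (14, -1, 27), (14, 1, 27), (14, 13, 30)  [4]
  a=15: (15, -13, 28), (15, -7, 26), (15, 7, 26), (15, 13, 28)  [4]
  a=16: (16, -5, 24), (16, 5, 24)  [2]
  a=17: (17, -11, 24), (17, 11, 24)  [2]
  a=18: (18, -17, 25), (18, -1, 21), (18, 1, 21), (18, 17, 25)  [4]
  a=19: (19, -3, 20), (19, 3, 20)  [2]
  a=20: (20, -13, 21), (20, 13, 21)  [2]
  a=21..22: none
Total reduced forms: 1 + 2 + 2 + 2 + 2 + 4 + 2 + 2 + 2 + 4 + 4 + 2 + 4 + 4 + 2 + 2 + 4 + 2 + 2 = 49
h = 49

49


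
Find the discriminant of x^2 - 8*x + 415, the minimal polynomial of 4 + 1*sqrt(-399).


The element 4 + 1*sqrt(-399) has minimal polynomial:
x^2 - 8*x + 415
Discriminant = (-8)^2 - 4*(415)
= 64 - 1660
= -1596

-1596


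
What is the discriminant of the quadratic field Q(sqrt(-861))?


For K = Q(sqrt(d)) with d squarefree: disc(K) = d if d = 1 mod 4, and disc(K) = 4d if d = 2 or 3 mod 4.
Here d = -861, and d mod 4 = 3.
d = 3 mod 4, not 1 (O_K = Z[sqrt(d)]), so disc(K) = 4d = 4 * (-861) = -3444

-3444


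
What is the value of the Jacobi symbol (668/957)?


Compute (668/957) via quadratic reciprocity:
  pull out 2: (2/957) = -1  (since 957 mod 8 = 5)
  pull out 2: (2/957) = -1  (since 957 mod 8 = 5)
  reciprocity: (167/957) -> +(957/167)
  reduce: (122/167)
  pull out 2: (2/167) = +1  (since 167 mod 8 = 7)
  reciprocity: (61/167) -> +(167/61)
  reduce: (45/61)
  reciprocity: (45/61) -> +(61/45)
  reduce: (16/45)
  pull out 2: (2/45) = -1  (since 45 mod 8 = 5)
  pull out 2: (2/45) = -1  (since 45 mod 8 = 5)
  pull out 2: (2/45) = -1  (since 45 mod 8 = 5)
  pull out 2: (2/45) = -1  (since 45 mod 8 = 5)
  (1/45) = 1
Product of signs = 1

1


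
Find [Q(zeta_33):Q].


The degree equals Euler's totient phi(33).
33 = 3 * 11
phi(33) = 20

20


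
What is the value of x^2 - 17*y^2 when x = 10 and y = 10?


x^2 - d*y^2
= 10^2 - 17*10^2
= 100 - 1700
= -1600

-1600


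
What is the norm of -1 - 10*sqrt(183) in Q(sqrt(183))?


N(a + b*sqrt(d)) = a^2 - d*b^2
= (-1)^2 - (183)*(-10)^2
= 1 - 18300
= -18299

-18299


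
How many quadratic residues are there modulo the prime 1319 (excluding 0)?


For prime p, the number of non-zero quadratic residues is (p-1)/2.
= (1319-1)/2
= 659

659


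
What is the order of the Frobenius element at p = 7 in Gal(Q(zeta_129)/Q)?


The Frobenius at p in Gal(Q(zeta_n)/Q) = (Z/nZ)* is the class of p, so its order is ord_129(7), the smallest k >= 1 with 7^k = 1 mod 129.
n = 129 = 3 * 43, phi(129) = 84; the order divides phi(n).
Divisors of 84: 1, 2, 3, 4, 6, 7, 12, 14, 21, 28, 42, 84
Repeated squaring mod 129: 7^1 = 7, 7^2 = 49, 7^4 = 79, 7^8 = 49, 7^16 = 79, 7^32 = 49, 7^64 = 79
Test divisors in increasing order:
  k=1: 7^1 = 7 mod 129
  k=2: 7^2 = 49 mod 129
  k=3: 7^3 = 49 * 7 = 85 mod 129
  k=4: 7^4 = 79 mod 129
  k=6: 7^6 = 79 * 49 = 1 mod 129  <- first divisor giving 1
Order = 6

6


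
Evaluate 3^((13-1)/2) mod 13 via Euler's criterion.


p = 13 is prime and the exponent is (p-1)/2 = 6, so by Euler's criterion 3^6 = (3/13) = +1 or -1 mod 13.
Compute by square-and-multiply:
  6 = 4 + 2 (binary 110)
  Repeated squaring mod 13: 3^1 = 3, 3^2 = 9, 3^4 = 3
  3^6 = 3^4 * 3^2 = 3 * 9 mod 13
    3 * 9 = 27 = 1 mod 13
  3^6 = 1 mod 13
Result 1: 3 is a quadratic residue mod 13.
3^6 mod 13 = 1

1


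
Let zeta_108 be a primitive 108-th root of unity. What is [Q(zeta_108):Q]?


The degree equals Euler's totient phi(108).
108 = 2^2 * 3^3
phi(108) = 36

36


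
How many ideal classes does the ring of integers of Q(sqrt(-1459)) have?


K = Q(sqrt(-1459)). d mod 4 = 1, so D = disc(K) = d = -1459
h(K) equals the number of primitive reduced positive-definite forms (a, b, c) = a*x^2 + b*x*y + c*y^2 with b^2 - 4ac = D,
where reduced means |b| <= a <= c, with b >= 0 whenever |b| = a or a = c, and primitive means gcd(a, b, c) = 1.
Reduced forces 3a^2 <= |D| = 1459, so 1 <= a <= 22; b must have the parity of D, and c = (b^2 - D)/(4a) must be an integer >= a.
Enumerate a = 1..22, b in [-a, a]:
  a=1: (1, 1, 365)  [1]
  a=2..4: none
  a=5: (5, -1, 73), (5, 1, 73)  [2]
  a=6: none
  a=7: (7, -5, 53), (7, 5, 53)  [2]
  a=8..10: none
  a=11: (11, -9, 35), (11, 9, 35)  [2]
  a=12: none
  a=13: (13, -7, 29), (13, 7, 29)  [2]
  a=14..18: none
  a=19: (19, -17, 23), (19, 17, 23)  [2]
  a=20..22: none
Total reduced forms: 1 + 2 + 2 + 2 + 2 + 2 = 11
h = 11

11


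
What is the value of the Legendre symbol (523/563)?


p = 563 is prime, so compute (523/563) with the reciprocity algorithm (Jacobi-symbol steps: pull out 2s via (2/n), flip via reciprocity, reduce):
  reciprocity: (523/563) -> -(563/523)
  reduce: (40/523)
  pull out 2: (2/523) = -1  (since 523 mod 8 = 3)
  pull out 2: (2/523) = -1  (since 523 mod 8 = 3)
  pull out 2: (2/523) = -1  (since 523 mod 8 = 3)
  reciprocity: (5/523) -> +(523/5)
  reduce: (3/5)
  reciprocity: (3/5) -> +(5/3)
  reduce: (2/3)
  pull out 2: (2/3) = -1  (since 3 mod 8 = 3)
  (1/3) = 1
Product of signs = -1
(523/563) = -1

-1


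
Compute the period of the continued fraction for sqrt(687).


Run the CF algorithm for sqrt(687).
a_0 = floor(sqrt(687)) = 26; set m_0=0, q_0=1.
Recurrence: m' = q*a - m,  q' = (d - m'^2)/q,  a' = floor((a_0 + m')/q').
  step 1: m=26, q=11, a=4
  step 2: m=18, q=33, a=1
  step 3: m=15, q=14, a=2
  step 4: m=13, q=37, a=1
  step 5: m=24, q=3, a=16
  step 6: m=24, q=37, a=1
  step 7: m=13, q=14, a=2
  step 8: m=15, q=33, a=1
  step 9: m=18, q=11, a=4
  step 10: m=26, q=1, a=52
a_10 = 2*a_0 = 52, so the period closes here.
sqrt(687) = [26; 4, 1, 2, 1, 16, 1, 2, 1, 4, 52]
Period length = 10

10


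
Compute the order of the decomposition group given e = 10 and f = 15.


|D_P| = e * f
= 10 * 15
= 150

150


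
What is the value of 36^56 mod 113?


p = 113 is prime and the exponent is (p-1)/2 = 56, so by Euler's criterion 36^56 = (36/113) = +1 or -1 mod 113.
Compute by square-and-multiply:
  56 = 32 + 16 + 8 (binary 111000)
  Repeated squaring mod 113: 36^1 = 36, 36^2 = 53, 36^4 = 97, 36^8 = 30, 36^16 = 109, 36^32 = 16
  36^56 = 36^32 * 36^16 * 36^8 = 16 * 109 * 30 mod 113
    16 * 109 = 1744 = 49 mod 113
    49 * 30 = 1470 = 1 mod 113
  36^56 = 1 mod 113
Result 1: 36 is a quadratic residue mod 113.
36^56 mod 113 = 1

1


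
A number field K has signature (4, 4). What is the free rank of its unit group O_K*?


By Dirichlet's unit theorem:
rank = r1 + r2 - 1
= 4 + 4 - 1
= 7

7


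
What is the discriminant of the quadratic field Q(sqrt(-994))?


For K = Q(sqrt(d)) with d squarefree: disc(K) = d if d = 1 mod 4, and disc(K) = 4d if d = 2 or 3 mod 4.
Here d = -994, and d mod 4 = 2.
d = 2 mod 4, not 1 (O_K = Z[sqrt(d)]), so disc(K) = 4d = 4 * (-994) = -3976

-3976


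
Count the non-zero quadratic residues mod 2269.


For prime p, the number of non-zero quadratic residues is (p-1)/2.
= (2269-1)/2
= 1134

1134


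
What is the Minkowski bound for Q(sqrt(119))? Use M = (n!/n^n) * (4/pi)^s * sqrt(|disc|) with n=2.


d = 119, d mod 4 = 3, so disc(K) = 4d = 476; |disc(K)| = 476
Real quadratic field, so n = 2, s = r2 = 0, r1 = 2
M = (n!/n^n) * (4/pi)^s * sqrt(|disc(K)|) = (2!/2^2) * (4/pi)^0 * sqrt(476)
= 0.5 * 1.000000 * 21.817424
= 10.9087

10.9087


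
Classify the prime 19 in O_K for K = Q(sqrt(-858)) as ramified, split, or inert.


K = Q(sqrt(-858)). Since d mod 4 = 2, disc(K) = -3432.
Check p | disc: -3432 mod 19 = 7.
p does not divide disc. Compute Legendre symbol (d/p):
16^((19-1)/2) mod 19 = 1
(d/p) = 1, so p splits: (p) = P*P' with e=1, f=1, g=2.
Therefore p is split.

split


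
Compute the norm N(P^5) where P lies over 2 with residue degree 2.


N(P^a) = p^(a*f)
= 2^(5*2)
= 2^10
= 1024

1024


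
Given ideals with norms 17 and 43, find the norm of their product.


N(IJ) = N(I) * N(J)
= 17 * 43
= 731

731


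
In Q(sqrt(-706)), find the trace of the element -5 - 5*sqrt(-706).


Tr(a + b*sqrt(d)) = (a + b*sqrt(d)) + (a - b*sqrt(d)) = 2a
= 2 * (-5)
= -10

-10


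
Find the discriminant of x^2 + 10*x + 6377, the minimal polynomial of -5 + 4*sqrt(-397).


The element -5 + 4*sqrt(-397) has minimal polynomial:
x^2 + 10*x + 6377
Discriminant = (10)^2 - 4*(6377)
= 100 - 25508
= -25408

-25408


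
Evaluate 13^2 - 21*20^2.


x^2 - d*y^2
= 13^2 - 21*20^2
= 169 - 8400
= -8231

-8231


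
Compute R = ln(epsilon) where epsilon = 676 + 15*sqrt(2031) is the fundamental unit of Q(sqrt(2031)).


epsilon = 676 + 15*sqrt(2031)
= 1351.9993
R = ln(1351.9993)
= 7.2093

7.2093


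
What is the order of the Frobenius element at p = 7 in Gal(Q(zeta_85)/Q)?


The Frobenius at p in Gal(Q(zeta_n)/Q) = (Z/nZ)* is the class of p, so its order is ord_85(7), the smallest k >= 1 with 7^k = 1 mod 85.
n = 85 = 5 * 17, phi(85) = 64; the order divides phi(n).
Divisors of 64: 1, 2, 4, 8, 16, 32, 64
Repeated squaring mod 85: 7^1 = 7, 7^2 = 49, 7^4 = 21, 7^8 = 16, 7^16 = 1, 7^32 = 1, 7^64 = 1
Test divisors in increasing order:
  k=1: 7^1 = 7 mod 85
  k=2: 7^2 = 49 mod 85
  k=4: 7^4 = 21 mod 85
  k=8: 7^8 = 16 mod 85
  k=16: 7^16 = 1 mod 85  <- first divisor giving 1
Order = 16

16


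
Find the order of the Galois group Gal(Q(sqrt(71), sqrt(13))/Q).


The 2 square roots of distinct primes are multiplicatively independent over Q,
so [K:Q] = 2^2 and Gal(K/Q) is isomorphic to (Z/2Z)^2.
|Gal| = 2^2 = 4

4


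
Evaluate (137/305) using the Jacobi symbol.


Compute (137/305) via quadratic reciprocity:
  reciprocity: (137/305) -> +(305/137)
  reduce: (31/137)
  reciprocity: (31/137) -> +(137/31)
  reduce: (13/31)
  reciprocity: (13/31) -> +(31/13)
  reduce: (5/13)
  reciprocity: (5/13) -> +(13/5)
  reduce: (3/5)
  reciprocity: (3/5) -> +(5/3)
  reduce: (2/3)
  pull out 2: (2/3) = -1  (since 3 mod 8 = 3)
  (1/3) = 1
Product of signs = -1

-1


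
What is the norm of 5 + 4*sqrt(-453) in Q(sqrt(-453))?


N(a + b*sqrt(d)) = a^2 - d*b^2
= (5)^2 - (-453)*(4)^2
= 25 + 7248
= 7273

7273


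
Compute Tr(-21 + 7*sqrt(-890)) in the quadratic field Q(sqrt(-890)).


Tr(a + b*sqrt(d)) = (a + b*sqrt(d)) + (a - b*sqrt(d)) = 2a
= 2 * (-21)
= -42

-42


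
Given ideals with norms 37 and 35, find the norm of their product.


N(IJ) = N(I) * N(J)
= 37 * 35
= 1295

1295


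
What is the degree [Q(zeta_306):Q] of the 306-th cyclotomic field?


The degree equals Euler's totient phi(306).
306 = 2 * 3^2 * 17
phi(306) = 96

96


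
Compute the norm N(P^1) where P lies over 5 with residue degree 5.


N(P^a) = p^(a*f)
= 5^(1*5)
= 5^5
= 3125

3125


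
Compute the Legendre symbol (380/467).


p = 467 is prime, so compute (380/467) with the reciprocity algorithm (Jacobi-symbol steps: pull out 2s via (2/n), flip via reciprocity, reduce):
  pull out 2: (2/467) = -1  (since 467 mod 8 = 3)
  pull out 2: (2/467) = -1  (since 467 mod 8 = 3)
  reciprocity: (95/467) -> -(467/95)
  reduce: (87/95)
  reciprocity: (87/95) -> -(95/87)
  reduce: (8/87)
  pull out 2: (2/87) = +1  (since 87 mod 8 = 7)
  pull out 2: (2/87) = +1  (since 87 mod 8 = 7)
  pull out 2: (2/87) = +1  (since 87 mod 8 = 7)
  (1/87) = 1
Product of signs = 1
(380/467) = 1

1


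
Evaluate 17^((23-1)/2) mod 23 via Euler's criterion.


p = 23 is prime and the exponent is (p-1)/2 = 11, so by Euler's criterion 17^11 = (17/23) = +1 or -1 mod 23.
Compute by square-and-multiply:
  11 = 8 + 2 + 1 (binary 1011)
  Repeated squaring mod 23: 17^1 = 17, 17^2 = 13, 17^4 = 8, 17^8 = 18
  17^11 = 17^8 * 17^2 * 17^1 = 18 * 13 * 17 mod 23
    18 * 13 = 234 = 4 mod 23
    4 * 17 = 68 = 22 mod 23
  17^11 = 22 mod 23
Result 22 = p - 1 = -1 mod 23: 17 is a quadratic non-residue mod 23. As a residue in [0, p-1] the value is 22.
17^11 mod 23 = 22

22


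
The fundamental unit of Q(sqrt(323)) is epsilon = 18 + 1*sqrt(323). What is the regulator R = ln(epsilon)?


epsilon = 18 + 1*sqrt(323)
= 35.9722
R = ln(35.9722)
= 3.5827

3.5827


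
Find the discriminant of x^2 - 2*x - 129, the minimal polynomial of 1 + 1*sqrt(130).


The element 1 + 1*sqrt(130) has minimal polynomial:
x^2 - 2*x - 129
Discriminant = (-2)^2 - 4*(-129)
= 4 + 516
= 520

520


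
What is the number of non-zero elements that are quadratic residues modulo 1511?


For prime p, the number of non-zero quadratic residues is (p-1)/2.
= (1511-1)/2
= 755

755


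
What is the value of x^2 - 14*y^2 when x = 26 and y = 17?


x^2 - d*y^2
= 26^2 - 14*17^2
= 676 - 4046
= -3370

-3370


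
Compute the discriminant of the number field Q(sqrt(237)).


For K = Q(sqrt(d)) with d squarefree: disc(K) = d if d = 1 mod 4, and disc(K) = 4d if d = 2 or 3 mod 4.
Here d = 237, and d mod 4 = 1.
d = 1 mod 4 (O_K = Z[(1+sqrt(d))/2]), so disc(K) = d = 237

237


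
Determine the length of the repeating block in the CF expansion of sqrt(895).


Run the CF algorithm for sqrt(895).
a_0 = floor(sqrt(895)) = 29; set m_0=0, q_0=1.
Recurrence: m' = q*a - m,  q' = (d - m'^2)/q,  a' = floor((a_0 + m')/q').
  step 1: m=29, q=54, a=1
  step 2: m=25, q=5, a=10
  step 3: m=25, q=54, a=1
  step 4: m=29, q=1, a=58
a_4 = 2*a_0 = 58, so the period closes here.
sqrt(895) = [29; 1, 10, 1, 58]
Period length = 4

4


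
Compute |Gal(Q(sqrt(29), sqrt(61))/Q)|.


The 2 square roots of distinct primes are multiplicatively independent over Q,
so [K:Q] = 2^2 and Gal(K/Q) is isomorphic to (Z/2Z)^2.
|Gal| = 2^2 = 4

4


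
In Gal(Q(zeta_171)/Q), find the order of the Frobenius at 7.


The Frobenius at p in Gal(Q(zeta_n)/Q) = (Z/nZ)* is the class of p, so its order is ord_171(7), the smallest k >= 1 with 7^k = 1 mod 171.
n = 171 = 3^2 * 19, phi(171) = 108; the order divides phi(n).
Divisors of 108: 1, 2, 3, 4, 6, 9, 12, 18, 27, 36, 54, 108
Repeated squaring mod 171: 7^1 = 7, 7^2 = 49, 7^4 = 7, 7^8 = 49, 7^16 = 7, 7^32 = 49, 7^64 = 7
Test divisors in increasing order:
  k=1: 7^1 = 7 mod 171
  k=2: 7^2 = 49 mod 171
  k=3: 7^3 = 49 * 7 = 1 mod 171  <- first divisor giving 1
Order = 3

3


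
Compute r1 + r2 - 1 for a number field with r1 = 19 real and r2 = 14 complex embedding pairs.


By Dirichlet's unit theorem:
rank = r1 + r2 - 1
= 19 + 14 - 1
= 32

32


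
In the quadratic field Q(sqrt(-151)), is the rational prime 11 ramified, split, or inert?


K = Q(sqrt(-151)). Since d mod 4 = 1, disc(K) = -151.
Check p | disc: -151 mod 11 = 3.
p does not divide disc. Compute Legendre symbol (d/p):
3^((11-1)/2) mod 11 = 1
(d/p) = 1, so p splits: (p) = P*P' with e=1, f=1, g=2.
Therefore p is split.

split


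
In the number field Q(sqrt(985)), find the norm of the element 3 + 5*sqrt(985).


N(a + b*sqrt(d)) = a^2 - d*b^2
= (3)^2 - (985)*(5)^2
= 9 - 24625
= -24616

-24616


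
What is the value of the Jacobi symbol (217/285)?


Compute (217/285) via quadratic reciprocity:
  reciprocity: (217/285) -> +(285/217)
  reduce: (68/217)
  pull out 2: (2/217) = +1  (since 217 mod 8 = 1)
  pull out 2: (2/217) = +1  (since 217 mod 8 = 1)
  reciprocity: (17/217) -> +(217/17)
  reduce: (13/17)
  reciprocity: (13/17) -> +(17/13)
  reduce: (4/13)
  pull out 2: (2/13) = -1  (since 13 mod 8 = 5)
  pull out 2: (2/13) = -1  (since 13 mod 8 = 5)
  (1/13) = 1
Product of signs = 1

1


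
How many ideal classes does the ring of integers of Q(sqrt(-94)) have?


K = Q(sqrt(-94)). d mod 4 = 2, so D = disc(K) = 4d = -376
h(K) equals the number of primitive reduced positive-definite forms (a, b, c) = a*x^2 + b*x*y + c*y^2 with b^2 - 4ac = D,
where reduced means |b| <= a <= c, with b >= 0 whenever |b| = a or a = c, and primitive means gcd(a, b, c) = 1.
Reduced forces 3a^2 <= |D| = 376, so 1 <= a <= 11; b must have the parity of D, and c = (b^2 - D)/(4a) must be an integer >= a.
Enumerate a = 1..11, b in [-a, a]:
  a=1: (1, 0, 94)  [1]
  a=2: (2, 0, 47)  [1]
  a=3..4: none
  a=5: (5, -2, 19), (5, 2, 19)  [2]
  a=6: none
  a=7: (7, -4, 14), (7, 4, 14)  [2]
  a=8..9: none
  a=10: (10, -8, 11), (10, 8, 11)  [2]
  a=11: none
Total reduced forms: 1 + 1 + 2 + 2 + 2 = 8
h = 8

8


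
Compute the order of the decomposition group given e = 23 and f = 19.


|D_P| = e * f
= 23 * 19
= 437

437


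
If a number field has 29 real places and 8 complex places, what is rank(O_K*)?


By Dirichlet's unit theorem:
rank = r1 + r2 - 1
= 29 + 8 - 1
= 36

36


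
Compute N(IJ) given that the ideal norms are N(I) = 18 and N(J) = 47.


N(IJ) = N(I) * N(J)
= 18 * 47
= 846

846


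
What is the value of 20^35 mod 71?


p = 71 is prime and the exponent is (p-1)/2 = 35, so by Euler's criterion 20^35 = (20/71) = +1 or -1 mod 71.
Compute by square-and-multiply:
  35 = 32 + 2 + 1 (binary 100011)
  Repeated squaring mod 71: 20^1 = 20, 20^2 = 45, 20^4 = 37, 20^8 = 20, 20^16 = 45, 20^32 = 37
  20^35 = 20^32 * 20^2 * 20^1 = 37 * 45 * 20 mod 71
    37 * 45 = 1665 = 32 mod 71
    32 * 20 = 640 = 1 mod 71
  20^35 = 1 mod 71
Result 1: 20 is a quadratic residue mod 71.
20^35 mod 71 = 1

1


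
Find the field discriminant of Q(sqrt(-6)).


For K = Q(sqrt(d)) with d squarefree: disc(K) = d if d = 1 mod 4, and disc(K) = 4d if d = 2 or 3 mod 4.
Here d = -6, and d mod 4 = 2.
d = 2 mod 4, not 1 (O_K = Z[sqrt(d)]), so disc(K) = 4d = 4 * (-6) = -24

-24


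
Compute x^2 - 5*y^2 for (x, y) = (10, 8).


x^2 - d*y^2
= 10^2 - 5*8^2
= 100 - 320
= -220

-220


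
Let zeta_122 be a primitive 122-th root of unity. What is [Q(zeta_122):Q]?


The degree equals Euler's totient phi(122).
122 = 2 * 61
phi(122) = 60

60


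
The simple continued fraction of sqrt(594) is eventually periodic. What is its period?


Run the CF algorithm for sqrt(594).
a_0 = floor(sqrt(594)) = 24; set m_0=0, q_0=1.
Recurrence: m' = q*a - m,  q' = (d - m'^2)/q,  a' = floor((a_0 + m')/q').
  step 1: m=24, q=18, a=2
  step 2: m=12, q=25, a=1
  step 3: m=13, q=17, a=2
  step 4: m=21, q=9, a=5
  step 5: m=24, q=2, a=24
  step 6: m=24, q=9, a=5
  step 7: m=21, q=17, a=2
  step 8: m=13, q=25, a=1
  step 9: m=12, q=18, a=2
  step 10: m=24, q=1, a=48
a_10 = 2*a_0 = 48, so the period closes here.
sqrt(594) = [24; 2, 1, 2, 5, 24, 5, 2, 1, 2, 48]
Period length = 10

10


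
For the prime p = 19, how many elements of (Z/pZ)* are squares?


For prime p, the number of non-zero quadratic residues is (p-1)/2.
= (19-1)/2
= 9

9


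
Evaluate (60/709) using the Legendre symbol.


p = 709 is prime, so compute (60/709) with the reciprocity algorithm (Jacobi-symbol steps: pull out 2s via (2/n), flip via reciprocity, reduce):
  pull out 2: (2/709) = -1  (since 709 mod 8 = 5)
  pull out 2: (2/709) = -1  (since 709 mod 8 = 5)
  reciprocity: (15/709) -> +(709/15)
  reduce: (4/15)
  pull out 2: (2/15) = +1  (since 15 mod 8 = 7)
  pull out 2: (2/15) = +1  (since 15 mod 8 = 7)
  (1/15) = 1
Product of signs = 1
(60/709) = 1

1


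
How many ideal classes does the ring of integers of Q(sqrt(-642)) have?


K = Q(sqrt(-642)). d mod 4 = 2, so D = disc(K) = 4d = -2568
h(K) equals the number of primitive reduced positive-definite forms (a, b, c) = a*x^2 + b*x*y + c*y^2 with b^2 - 4ac = D,
where reduced means |b| <= a <= c, with b >= 0 whenever |b| = a or a = c, and primitive means gcd(a, b, c) = 1.
Reduced forces 3a^2 <= |D| = 2568, so 1 <= a <= 29; b must have the parity of D, and c = (b^2 - D)/(4a) must be an integer >= a.
Enumerate a = 1..29, b in [-a, a]:
  a=1: (1, 0, 642)  [1]
  a=2: (2, 0, 321)  [1]
  a=3: (3, 0, 214)  [1]
  a=4..5: none
  a=6: (6, 0, 107)  [1]
  a=7: (7, -6, 93), (7, 6, 93)  [2]
  a=8..13: none
  a=14: (14, -8, 47), (14, 8, 47)  [2]
  a=15..16: none
  a=17: (17, -4, 38), (17, 4, 38)  [2]
  a=18: none
  a=19: (19, -4, 34), (19, 4, 34)  [2]
  a=20: none
  a=21: (21, -6, 31), (21, 6, 31)  [2]
  a=22: none
  a=23: (23, -10, 29), (23, 10, 29)  [2]
  a=24..29: none
Total reduced forms: 1 + 1 + 1 + 1 + 2 + 2 + 2 + 2 + 2 + 2 = 16
h = 16

16


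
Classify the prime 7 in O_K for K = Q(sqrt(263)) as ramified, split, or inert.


K = Q(sqrt(263)). Since d mod 4 = 3, disc(K) = 1052.
Check p | disc: 1052 mod 7 = 2.
p does not divide disc. Compute Legendre symbol (d/p):
4^((7-1)/2) mod 7 = 1
(d/p) = 1, so p splits: (p) = P*P' with e=1, f=1, g=2.
Therefore p is split.

split


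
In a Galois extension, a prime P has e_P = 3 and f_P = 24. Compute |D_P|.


|D_P| = e * f
= 3 * 24
= 72

72


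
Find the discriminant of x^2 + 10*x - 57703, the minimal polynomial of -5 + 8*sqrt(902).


The element -5 + 8*sqrt(902) has minimal polynomial:
x^2 + 10*x - 57703
Discriminant = (10)^2 - 4*(-57703)
= 100 + 230812
= 230912

230912


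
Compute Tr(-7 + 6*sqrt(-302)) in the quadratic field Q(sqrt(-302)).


Tr(a + b*sqrt(d)) = (a + b*sqrt(d)) + (a - b*sqrt(d)) = 2a
= 2 * (-7)
= -14

-14


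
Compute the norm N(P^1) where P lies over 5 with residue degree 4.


N(P^a) = p^(a*f)
= 5^(1*4)
= 5^4
= 625

625


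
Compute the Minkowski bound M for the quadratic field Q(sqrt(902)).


d = 902, d mod 4 = 2, so disc(K) = 4d = 3608; |disc(K)| = 3608
Real quadratic field, so n = 2, s = r2 = 0, r1 = 2
M = (n!/n^n) * (4/pi)^s * sqrt(|disc(K)|) = (2!/2^2) * (4/pi)^0 * sqrt(3608)
= 0.5 * 1.000000 * 60.066630
= 30.0333

30.0333


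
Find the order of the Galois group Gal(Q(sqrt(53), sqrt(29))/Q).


The 2 square roots of distinct primes are multiplicatively independent over Q,
so [K:Q] = 2^2 and Gal(K/Q) is isomorphic to (Z/2Z)^2.
|Gal| = 2^2 = 4

4


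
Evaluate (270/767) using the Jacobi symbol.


Compute (270/767) via quadratic reciprocity:
  pull out 2: (2/767) = +1  (since 767 mod 8 = 7)
  reciprocity: (135/767) -> -(767/135)
  reduce: (92/135)
  pull out 2: (2/135) = +1  (since 135 mod 8 = 7)
  pull out 2: (2/135) = +1  (since 135 mod 8 = 7)
  reciprocity: (23/135) -> -(135/23)
  reduce: (20/23)
  pull out 2: (2/23) = +1  (since 23 mod 8 = 7)
  pull out 2: (2/23) = +1  (since 23 mod 8 = 7)
  reciprocity: (5/23) -> +(23/5)
  reduce: (3/5)
  reciprocity: (3/5) -> +(5/3)
  reduce: (2/3)
  pull out 2: (2/3) = -1  (since 3 mod 8 = 3)
  (1/3) = 1
Product of signs = -1

-1


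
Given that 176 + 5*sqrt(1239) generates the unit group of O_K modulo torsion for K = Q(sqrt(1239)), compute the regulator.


epsilon = 176 + 5*sqrt(1239)
= 351.9972
R = ln(351.9972)
= 5.8636

5.8636


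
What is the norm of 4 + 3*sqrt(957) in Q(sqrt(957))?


N(a + b*sqrt(d)) = a^2 - d*b^2
= (4)^2 - (957)*(3)^2
= 16 - 8613
= -8597

-8597


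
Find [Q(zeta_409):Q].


The degree equals Euler's totient phi(409).
409 = 409
phi(409) = 408

408


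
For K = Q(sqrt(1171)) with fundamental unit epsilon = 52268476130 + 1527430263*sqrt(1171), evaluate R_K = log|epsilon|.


epsilon = 52268476130 + 1527430263*sqrt(1171)
= 1.0454e+11
R = ln(1.0454e+11)
= 25.3728

25.3728


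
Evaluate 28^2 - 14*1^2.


x^2 - d*y^2
= 28^2 - 14*1^2
= 784 - 14
= 770

770


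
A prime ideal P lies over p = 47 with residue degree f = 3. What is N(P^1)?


N(P^a) = p^(a*f)
= 47^(1*3)
= 47^3
= 103823

103823


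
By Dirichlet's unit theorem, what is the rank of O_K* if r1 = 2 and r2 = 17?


By Dirichlet's unit theorem:
rank = r1 + r2 - 1
= 2 + 17 - 1
= 18

18


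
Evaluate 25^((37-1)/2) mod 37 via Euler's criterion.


p = 37 is prime and the exponent is (p-1)/2 = 18, so by Euler's criterion 25^18 = (25/37) = +1 or -1 mod 37.
Compute by square-and-multiply:
  18 = 16 + 2 (binary 10010)
  Repeated squaring mod 37: 25^1 = 25, 25^2 = 33, 25^4 = 16, 25^8 = 34, 25^16 = 9
  25^18 = 25^16 * 25^2 = 9 * 33 mod 37
    9 * 33 = 297 = 1 mod 37
  25^18 = 1 mod 37
Result 1: 25 is a quadratic residue mod 37.
25^18 mod 37 = 1

1


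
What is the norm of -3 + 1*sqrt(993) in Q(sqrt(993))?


N(a + b*sqrt(d)) = a^2 - d*b^2
= (-3)^2 - (993)*(1)^2
= 9 - 993
= -984

-984


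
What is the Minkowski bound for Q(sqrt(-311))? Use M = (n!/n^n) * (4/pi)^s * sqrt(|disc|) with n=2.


d = -311, d mod 4 = 1, so disc(K) = d = -311; |disc(K)| = 311
Imaginary quadratic field, so n = 2, s = r2 = 1, r1 = 0
M = (n!/n^n) * (4/pi)^s * sqrt(|disc(K)|) = (2!/2^2) * (4/pi)^1 * sqrt(311)
= 0.5 * 1.273240 * 17.635192
= 11.2269

11.2269


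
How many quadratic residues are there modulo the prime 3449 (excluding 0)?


For prime p, the number of non-zero quadratic residues is (p-1)/2.
= (3449-1)/2
= 1724

1724


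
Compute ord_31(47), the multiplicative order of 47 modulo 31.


We want ord_31(47), the smallest k >= 1 with 47^k = 1 mod 31.
n = 31 = 31, phi(31) = 30; the order divides phi(n).
Divisors of 30: 1, 2, 3, 5, 6, 10, 15, 30
Repeated squaring mod 31: 47^1 = 16, 47^2 = 8, 47^4 = 2, 47^8 = 4, 47^16 = 16
Test divisors in increasing order:
  k=1: 47^1 = 16 mod 31
  k=2: 47^2 = 8 mod 31
  k=3: 47^3 = 8 * 16 = 4 mod 31
  k=5: 47^5 = 2 * 16 = 1 mod 31  <- first divisor giving 1
Order = 5

5


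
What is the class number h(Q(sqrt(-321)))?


K = Q(sqrt(-321)). d mod 4 = 3, so D = disc(K) = 4d = -1284
h(K) equals the number of primitive reduced positive-definite forms (a, b, c) = a*x^2 + b*x*y + c*y^2 with b^2 - 4ac = D,
where reduced means |b| <= a <= c, with b >= 0 whenever |b| = a or a = c, and primitive means gcd(a, b, c) = 1.
Reduced forces 3a^2 <= |D| = 1284, so 1 <= a <= 20; b must have the parity of D, and c = (b^2 - D)/(4a) must be an integer >= a.
Enumerate a = 1..20, b in [-a, a]:
  a=1: (1, 0, 321)  [1]
  a=2: (2, 2, 161)  [1]
  a=3: (3, 0, 107)  [1]
  a=4: none
  a=5: (5, -4, 65), (5, 4, 65)  [2]
  a=6: (6, 6, 55)  [1]
  a=7: (7, -2, 46), (7, 2, 46)  [2]
  a=8..9: none
  a=10: (10, -6, 33), (10, 6, 33)  [2]
  a=11: (11, -6, 30), (11, 6, 30)  [2]
  a=12: none
  a=13: (13, -4, 25), (13, 4, 25)  [2]
  a=14: (14, -2, 23), (14, 2, 23)  [2]
  a=15: (15, -6, 22), (15, 6, 22)  [2]
  a=16: none
  a=17: (17, -12, 21), (17, 12, 21)  [2]
  a=18..20: none
Total reduced forms: 1 + 1 + 1 + 2 + 1 + 2 + 2 + 2 + 2 + 2 + 2 + 2 = 20
h = 20

20


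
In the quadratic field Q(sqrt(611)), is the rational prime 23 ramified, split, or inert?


K = Q(sqrt(611)). Since d mod 4 = 3, disc(K) = 2444.
Check p | disc: 2444 mod 23 = 6.
p does not divide disc. Compute Legendre symbol (d/p):
13^((23-1)/2) mod 23 = 1
(d/p) = 1, so p splits: (p) = P*P' with e=1, f=1, g=2.
Therefore p is split.

split


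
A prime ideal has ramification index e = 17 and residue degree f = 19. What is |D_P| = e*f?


|D_P| = e * f
= 17 * 19
= 323

323


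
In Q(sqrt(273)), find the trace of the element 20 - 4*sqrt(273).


Tr(a + b*sqrt(d)) = (a + b*sqrt(d)) + (a - b*sqrt(d)) = 2a
= 2 * (20)
= 40

40


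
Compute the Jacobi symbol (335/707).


Compute (335/707) via quadratic reciprocity:
  reciprocity: (335/707) -> -(707/335)
  reduce: (37/335)
  reciprocity: (37/335) -> +(335/37)
  reduce: (2/37)
  pull out 2: (2/37) = -1  (since 37 mod 8 = 5)
  (1/37) = 1
Product of signs = 1

1


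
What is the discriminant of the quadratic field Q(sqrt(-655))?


For K = Q(sqrt(d)) with d squarefree: disc(K) = d if d = 1 mod 4, and disc(K) = 4d if d = 2 or 3 mod 4.
Here d = -655, and d mod 4 = 1.
d = 1 mod 4 (O_K = Z[(1+sqrt(d))/2]), so disc(K) = d = -655

-655


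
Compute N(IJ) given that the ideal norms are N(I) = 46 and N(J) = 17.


N(IJ) = N(I) * N(J)
= 46 * 17
= 782

782


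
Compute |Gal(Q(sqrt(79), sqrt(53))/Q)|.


The 2 square roots of distinct primes are multiplicatively independent over Q,
so [K:Q] = 2^2 and Gal(K/Q) is isomorphic to (Z/2Z)^2.
|Gal| = 2^2 = 4

4


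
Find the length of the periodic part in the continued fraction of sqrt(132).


Run the CF algorithm for sqrt(132).
a_0 = floor(sqrt(132)) = 11; set m_0=0, q_0=1.
Recurrence: m' = q*a - m,  q' = (d - m'^2)/q,  a' = floor((a_0 + m')/q').
  step 1: m=11, q=11, a=2
  step 2: m=11, q=1, a=22
a_2 = 2*a_0 = 22, so the period closes here.
sqrt(132) = [11; 2, 22]
Period length = 2

2


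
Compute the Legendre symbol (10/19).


p = 19 is prime, so compute (10/19) with the reciprocity algorithm (Jacobi-symbol steps: pull out 2s via (2/n), flip via reciprocity, reduce):
  pull out 2: (2/19) = -1  (since 19 mod 8 = 3)
  reciprocity: (5/19) -> +(19/5)
  reduce: (4/5)
  pull out 2: (2/5) = -1  (since 5 mod 8 = 5)
  pull out 2: (2/5) = -1  (since 5 mod 8 = 5)
  (1/5) = 1
Product of signs = -1
(10/19) = -1

-1


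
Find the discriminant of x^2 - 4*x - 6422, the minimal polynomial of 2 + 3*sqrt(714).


The element 2 + 3*sqrt(714) has minimal polynomial:
x^2 - 4*x - 6422
Discriminant = (-4)^2 - 4*(-6422)
= 16 + 25688
= 25704

25704


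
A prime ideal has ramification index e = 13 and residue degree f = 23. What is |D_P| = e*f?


|D_P| = e * f
= 13 * 23
= 299

299


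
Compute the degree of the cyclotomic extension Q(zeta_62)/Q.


The degree equals Euler's totient phi(62).
62 = 2 * 31
phi(62) = 30

30


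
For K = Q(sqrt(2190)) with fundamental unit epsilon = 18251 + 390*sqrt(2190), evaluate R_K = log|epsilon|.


epsilon = 18251 + 390*sqrt(2190)
= 36502.0000
R = ln(36502.0000)
= 10.5051

10.5051


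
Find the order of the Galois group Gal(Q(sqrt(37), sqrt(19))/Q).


The 2 square roots of distinct primes are multiplicatively independent over Q,
so [K:Q] = 2^2 and Gal(K/Q) is isomorphic to (Z/2Z)^2.
|Gal| = 2^2 = 4

4


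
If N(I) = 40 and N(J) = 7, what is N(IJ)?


N(IJ) = N(I) * N(J)
= 40 * 7
= 280

280


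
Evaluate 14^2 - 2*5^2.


x^2 - d*y^2
= 14^2 - 2*5^2
= 196 - 50
= 146

146


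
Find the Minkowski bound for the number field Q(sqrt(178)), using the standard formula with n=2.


d = 178, d mod 4 = 2, so disc(K) = 4d = 712; |disc(K)| = 712
Real quadratic field, so n = 2, s = r2 = 0, r1 = 2
M = (n!/n^n) * (4/pi)^s * sqrt(|disc(K)|) = (2!/2^2) * (4/pi)^0 * sqrt(712)
= 0.5 * 1.000000 * 26.683328
= 13.3417

13.3417


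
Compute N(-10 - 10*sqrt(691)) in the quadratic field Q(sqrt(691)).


N(a + b*sqrt(d)) = a^2 - d*b^2
= (-10)^2 - (691)*(-10)^2
= 100 - 69100
= -69000

-69000


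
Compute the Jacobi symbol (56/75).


Compute (56/75) via quadratic reciprocity:
  pull out 2: (2/75) = -1  (since 75 mod 8 = 3)
  pull out 2: (2/75) = -1  (since 75 mod 8 = 3)
  pull out 2: (2/75) = -1  (since 75 mod 8 = 3)
  reciprocity: (7/75) -> -(75/7)
  reduce: (5/7)
  reciprocity: (5/7) -> +(7/5)
  reduce: (2/5)
  pull out 2: (2/5) = -1  (since 5 mod 8 = 5)
  (1/5) = 1
Product of signs = -1

-1


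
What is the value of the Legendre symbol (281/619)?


p = 619 is prime, so compute (281/619) with the reciprocity algorithm (Jacobi-symbol steps: pull out 2s via (2/n), flip via reciprocity, reduce):
  reciprocity: (281/619) -> +(619/281)
  reduce: (57/281)
  reciprocity: (57/281) -> +(281/57)
  reduce: (53/57)
  reciprocity: (53/57) -> +(57/53)
  reduce: (4/53)
  pull out 2: (2/53) = -1  (since 53 mod 8 = 5)
  pull out 2: (2/53) = -1  (since 53 mod 8 = 5)
  (1/53) = 1
Product of signs = 1
(281/619) = 1

1


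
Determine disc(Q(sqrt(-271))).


For K = Q(sqrt(d)) with d squarefree: disc(K) = d if d = 1 mod 4, and disc(K) = 4d if d = 2 or 3 mod 4.
Here d = -271, and d mod 4 = 1.
d = 1 mod 4 (O_K = Z[(1+sqrt(d))/2]), so disc(K) = d = -271

-271


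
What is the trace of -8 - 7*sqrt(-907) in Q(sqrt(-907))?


Tr(a + b*sqrt(d)) = (a + b*sqrt(d)) + (a - b*sqrt(d)) = 2a
= 2 * (-8)
= -16

-16


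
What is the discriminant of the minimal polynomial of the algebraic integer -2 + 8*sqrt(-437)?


The element -2 + 8*sqrt(-437) has minimal polynomial:
x^2 + 4*x + 27972
Discriminant = (4)^2 - 4*(27972)
= 16 - 111888
= -111872

-111872


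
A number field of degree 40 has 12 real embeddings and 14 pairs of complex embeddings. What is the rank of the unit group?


By Dirichlet's unit theorem:
rank = r1 + r2 - 1
= 12 + 14 - 1
= 25

25


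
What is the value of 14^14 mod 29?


p = 29 is prime and the exponent is (p-1)/2 = 14, so by Euler's criterion 14^14 = (14/29) = +1 or -1 mod 29.
Compute by square-and-multiply:
  14 = 8 + 4 + 2 (binary 1110)
  Repeated squaring mod 29: 14^1 = 14, 14^2 = 22, 14^4 = 20, 14^8 = 23
  14^14 = 14^8 * 14^4 * 14^2 = 23 * 20 * 22 mod 29
    23 * 20 = 460 = 25 mod 29
    25 * 22 = 550 = 28 mod 29
  14^14 = 28 mod 29
Result 28 = p - 1 = -1 mod 29: 14 is a quadratic non-residue mod 29. As a residue in [0, p-1] the value is 28.
14^14 mod 29 = 28

28


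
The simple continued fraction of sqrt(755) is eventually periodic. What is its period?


Run the CF algorithm for sqrt(755).
a_0 = floor(sqrt(755)) = 27; set m_0=0, q_0=1.
Recurrence: m' = q*a - m,  q' = (d - m'^2)/q,  a' = floor((a_0 + m')/q').
  step 1: m=27, q=26, a=2
  step 2: m=25, q=5, a=10
  step 3: m=25, q=26, a=2
  step 4: m=27, q=1, a=54
a_4 = 2*a_0 = 54, so the period closes here.
sqrt(755) = [27; 2, 10, 2, 54]
Period length = 4

4


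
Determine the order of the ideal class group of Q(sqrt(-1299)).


K = Q(sqrt(-1299)). d mod 4 = 1, so D = disc(K) = d = -1299
h(K) equals the number of primitive reduced positive-definite forms (a, b, c) = a*x^2 + b*x*y + c*y^2 with b^2 - 4ac = D,
where reduced means |b| <= a <= c, with b >= 0 whenever |b| = a or a = c, and primitive means gcd(a, b, c) = 1.
Reduced forces 3a^2 <= |D| = 1299, so 1 <= a <= 20; b must have the parity of D, and c = (b^2 - D)/(4a) must be an integer >= a.
Enumerate a = 1..20, b in [-a, a]:
  a=1: (1, 1, 325)  [1]
  a=2: none
  a=3: (3, 3, 109)  [1]
  a=4: none
  a=5: (5, -1, 65), (5, 1, 65)  [2]
  a=6..12: none
  a=13: (13, -1, 25), (13, 1, 25)  [2]
  a=14: none
  a=15: (15, -9, 23), (15, 9, 23)  [2]
  a=16..20: none
Total reduced forms: 1 + 1 + 2 + 2 + 2 = 8
h = 8

8


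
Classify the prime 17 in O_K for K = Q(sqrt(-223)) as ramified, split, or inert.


K = Q(sqrt(-223)). Since d mod 4 = 1, disc(K) = -223.
Check p | disc: -223 mod 17 = 15.
p does not divide disc. Compute Legendre symbol (d/p):
15^((17-1)/2) mod 17 = 1
(d/p) = 1, so p splits: (p) = P*P' with e=1, f=1, g=2.
Therefore p is split.

split


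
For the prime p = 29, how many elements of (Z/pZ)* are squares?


For prime p, the number of non-zero quadratic residues is (p-1)/2.
= (29-1)/2
= 14

14


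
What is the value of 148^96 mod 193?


p = 193 is prime and the exponent is (p-1)/2 = 96, so by Euler's criterion 148^96 = (148/193) = +1 or -1 mod 193.
Compute by square-and-multiply:
  96 = 64 + 32 (binary 1100000)
  Repeated squaring mod 193: 148^1 = 148, 148^2 = 95, 148^4 = 147, 148^8 = 186, 148^16 = 49, 148^32 = 85, 148^64 = 84
  148^96 = 148^64 * 148^32 = 84 * 85 mod 193
    84 * 85 = 7140 = 192 mod 193
  148^96 = 192 mod 193
Result 192 = p - 1 = -1 mod 193: 148 is a quadratic non-residue mod 193. As a residue in [0, p-1] the value is 192.
148^96 mod 193 = 192

192


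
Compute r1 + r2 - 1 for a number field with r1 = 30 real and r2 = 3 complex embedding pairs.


By Dirichlet's unit theorem:
rank = r1 + r2 - 1
= 30 + 3 - 1
= 32

32


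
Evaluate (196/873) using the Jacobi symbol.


Compute (196/873) via quadratic reciprocity:
  pull out 2: (2/873) = +1  (since 873 mod 8 = 1)
  pull out 2: (2/873) = +1  (since 873 mod 8 = 1)
  reciprocity: (49/873) -> +(873/49)
  reduce: (40/49)
  pull out 2: (2/49) = +1  (since 49 mod 8 = 1)
  pull out 2: (2/49) = +1  (since 49 mod 8 = 1)
  pull out 2: (2/49) = +1  (since 49 mod 8 = 1)
  reciprocity: (5/49) -> +(49/5)
  reduce: (4/5)
  pull out 2: (2/5) = -1  (since 5 mod 8 = 5)
  pull out 2: (2/5) = -1  (since 5 mod 8 = 5)
  (1/5) = 1
Product of signs = 1

1


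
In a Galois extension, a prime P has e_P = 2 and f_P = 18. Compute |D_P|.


|D_P| = e * f
= 2 * 18
= 36

36


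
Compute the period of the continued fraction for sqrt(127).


Run the CF algorithm for sqrt(127).
a_0 = floor(sqrt(127)) = 11; set m_0=0, q_0=1.
Recurrence: m' = q*a - m,  q' = (d - m'^2)/q,  a' = floor((a_0 + m')/q').
  step 1: m=11, q=6, a=3
  step 2: m=7, q=13, a=1
  step 3: m=6, q=7, a=2
  step 4: m=8, q=9, a=2
  step 5: m=10, q=3, a=7
  step 6: m=11, q=2, a=11
  step 7: m=11, q=3, a=7
  step 8: m=10, q=9, a=2
  step 9: m=8, q=7, a=2
  step 10: m=6, q=13, a=1
  step 11: m=7, q=6, a=3
  step 12: m=11, q=1, a=22
a_12 = 2*a_0 = 22, so the period closes here.
sqrt(127) = [11; 3, 1, 2, 2, 7, 11, 7, 2, 2, 1, 3, 22]
Period length = 12

12


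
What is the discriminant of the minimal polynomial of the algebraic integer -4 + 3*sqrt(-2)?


The element -4 + 3*sqrt(-2) has minimal polynomial:
x^2 + 8*x + 34
Discriminant = (8)^2 - 4*(34)
= 64 - 136
= -72

-72


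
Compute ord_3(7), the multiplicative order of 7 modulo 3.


We want ord_3(7), the smallest k >= 1 with 7^k = 1 mod 3.
n = 3 = 3, phi(3) = 2; the order divides phi(n).
Divisors of 2: 1, 2
Repeated squaring mod 3: 7^1 = 1, 7^2 = 1
Test divisors in increasing order:
  k=1: 7^1 = 1 mod 3  <- first divisor giving 1
Order = 1

1
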